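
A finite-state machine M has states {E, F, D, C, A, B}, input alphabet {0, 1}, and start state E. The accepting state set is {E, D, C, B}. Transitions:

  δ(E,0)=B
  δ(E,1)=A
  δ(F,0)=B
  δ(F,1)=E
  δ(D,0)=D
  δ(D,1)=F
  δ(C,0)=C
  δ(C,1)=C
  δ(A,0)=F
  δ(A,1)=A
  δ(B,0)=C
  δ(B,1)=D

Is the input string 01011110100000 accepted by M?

start at E
read '0': E → B
read '1': B → D
read '0': D → D
read '1': D → F
read '1': F → E
read '1': E → A
read '1': A → A
read '0': A → F
read '1': F → E
read '0': E → B
read '0': B → C
read '0': C → C
read '0': C → C
read '0': C → C
End state C is accepting.

Yes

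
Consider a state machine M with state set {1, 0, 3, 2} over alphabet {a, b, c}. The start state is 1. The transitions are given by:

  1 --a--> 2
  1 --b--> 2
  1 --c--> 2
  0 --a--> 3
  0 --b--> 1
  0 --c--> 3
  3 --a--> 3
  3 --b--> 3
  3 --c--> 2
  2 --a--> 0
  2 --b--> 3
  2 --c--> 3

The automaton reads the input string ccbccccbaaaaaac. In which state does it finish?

2

Trace: 1 -c-> 2 -c-> 3 -b-> 3 -c-> 2 -c-> 3 -c-> 2 -c-> 3 -b-> 3 -a-> 3 -a-> 3 -a-> 3 -a-> 3 -a-> 3 -a-> 3 -c-> 2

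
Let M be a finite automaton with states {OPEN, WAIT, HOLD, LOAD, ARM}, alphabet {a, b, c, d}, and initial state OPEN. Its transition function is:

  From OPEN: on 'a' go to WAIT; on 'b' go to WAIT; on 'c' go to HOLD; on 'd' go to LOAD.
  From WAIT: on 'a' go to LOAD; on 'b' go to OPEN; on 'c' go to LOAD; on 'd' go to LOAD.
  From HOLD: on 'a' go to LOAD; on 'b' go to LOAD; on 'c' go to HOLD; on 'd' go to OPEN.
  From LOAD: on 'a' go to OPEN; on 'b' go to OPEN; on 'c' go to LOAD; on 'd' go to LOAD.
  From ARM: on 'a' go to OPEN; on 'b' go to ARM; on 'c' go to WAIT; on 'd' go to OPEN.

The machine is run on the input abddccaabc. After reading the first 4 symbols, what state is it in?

Trace: OPEN -a-> WAIT -b-> OPEN -d-> LOAD -d-> LOAD
After 4 symbols: LOAD.

LOAD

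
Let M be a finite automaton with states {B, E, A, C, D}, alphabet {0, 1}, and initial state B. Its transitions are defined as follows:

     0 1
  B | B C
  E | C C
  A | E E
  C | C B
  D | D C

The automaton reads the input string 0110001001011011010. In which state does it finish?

C

start at B
read '0': B → B
read '1': B → C
read '1': C → B
read '0': B → B
read '0': B → B
read '0': B → B
read '1': B → C
read '0': C → C
read '0': C → C
read '1': C → B
read '0': B → B
read '1': B → C
read '1': C → B
read '0': B → B
read '1': B → C
read '1': C → B
read '0': B → B
read '1': B → C
read '0': C → C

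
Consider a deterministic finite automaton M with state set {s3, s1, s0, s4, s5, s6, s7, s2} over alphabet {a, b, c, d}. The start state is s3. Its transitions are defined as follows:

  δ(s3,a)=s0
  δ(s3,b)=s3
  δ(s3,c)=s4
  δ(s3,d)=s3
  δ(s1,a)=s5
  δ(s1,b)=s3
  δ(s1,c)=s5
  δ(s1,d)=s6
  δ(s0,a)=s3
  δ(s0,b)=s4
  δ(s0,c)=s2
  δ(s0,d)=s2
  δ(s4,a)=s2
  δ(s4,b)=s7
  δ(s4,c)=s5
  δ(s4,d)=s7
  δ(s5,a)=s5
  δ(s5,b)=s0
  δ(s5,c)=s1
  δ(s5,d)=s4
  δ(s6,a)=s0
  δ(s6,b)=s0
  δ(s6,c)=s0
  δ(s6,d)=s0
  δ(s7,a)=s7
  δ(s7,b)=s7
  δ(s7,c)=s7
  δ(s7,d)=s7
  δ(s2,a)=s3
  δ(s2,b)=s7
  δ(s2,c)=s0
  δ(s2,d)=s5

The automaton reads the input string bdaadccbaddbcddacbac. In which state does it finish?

start at s3
read 'b': s3 → s3
read 'd': s3 → s3
read 'a': s3 → s0
read 'a': s0 → s3
read 'd': s3 → s3
read 'c': s3 → s4
read 'c': s4 → s5
read 'b': s5 → s0
read 'a': s0 → s3
read 'd': s3 → s3
read 'd': s3 → s3
read 'b': s3 → s3
read 'c': s3 → s4
read 'd': s4 → s7
read 'd': s7 → s7
read 'a': s7 → s7
read 'c': s7 → s7
read 'b': s7 → s7
read 'a': s7 → s7
read 'c': s7 → s7

s7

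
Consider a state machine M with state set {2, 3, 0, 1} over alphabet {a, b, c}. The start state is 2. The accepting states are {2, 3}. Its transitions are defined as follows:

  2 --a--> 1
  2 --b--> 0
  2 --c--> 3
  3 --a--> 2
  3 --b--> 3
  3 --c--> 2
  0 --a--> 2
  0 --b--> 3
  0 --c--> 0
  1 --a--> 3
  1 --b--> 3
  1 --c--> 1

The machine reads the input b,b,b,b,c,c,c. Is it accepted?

Yes

2 → 0 → 3 → 3 → 3 → 2 → 3 → 2
End state 2 is accepting.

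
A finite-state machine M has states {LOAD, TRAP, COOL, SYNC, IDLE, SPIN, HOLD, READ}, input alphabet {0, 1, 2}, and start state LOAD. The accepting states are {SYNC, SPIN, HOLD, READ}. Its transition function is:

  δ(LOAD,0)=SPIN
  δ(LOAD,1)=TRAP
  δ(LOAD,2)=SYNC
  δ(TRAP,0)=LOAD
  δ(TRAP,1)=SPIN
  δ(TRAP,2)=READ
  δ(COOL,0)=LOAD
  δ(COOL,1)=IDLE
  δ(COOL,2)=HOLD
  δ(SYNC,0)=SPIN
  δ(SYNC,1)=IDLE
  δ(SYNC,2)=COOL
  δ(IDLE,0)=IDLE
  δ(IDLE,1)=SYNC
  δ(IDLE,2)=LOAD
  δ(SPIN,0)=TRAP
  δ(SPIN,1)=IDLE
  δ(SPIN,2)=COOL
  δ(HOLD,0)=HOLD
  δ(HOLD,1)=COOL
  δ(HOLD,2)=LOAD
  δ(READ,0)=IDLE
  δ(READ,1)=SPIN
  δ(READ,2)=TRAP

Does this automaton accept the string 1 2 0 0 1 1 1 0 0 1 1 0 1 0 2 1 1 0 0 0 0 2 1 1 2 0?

start at LOAD
read '1': LOAD → TRAP
read '2': TRAP → READ
read '0': READ → IDLE
read '0': IDLE → IDLE
read '1': IDLE → SYNC
read '1': SYNC → IDLE
read '1': IDLE → SYNC
read '0': SYNC → SPIN
read '0': SPIN → TRAP
read '1': TRAP → SPIN
read '1': SPIN → IDLE
read '0': IDLE → IDLE
read '1': IDLE → SYNC
read '0': SYNC → SPIN
read '2': SPIN → COOL
read '1': COOL → IDLE
read '1': IDLE → SYNC
read '0': SYNC → SPIN
read '0': SPIN → TRAP
read '0': TRAP → LOAD
read '0': LOAD → SPIN
read '2': SPIN → COOL
read '1': COOL → IDLE
read '1': IDLE → SYNC
read '2': SYNC → COOL
read '0': COOL → LOAD
End state LOAD is not accepting.

No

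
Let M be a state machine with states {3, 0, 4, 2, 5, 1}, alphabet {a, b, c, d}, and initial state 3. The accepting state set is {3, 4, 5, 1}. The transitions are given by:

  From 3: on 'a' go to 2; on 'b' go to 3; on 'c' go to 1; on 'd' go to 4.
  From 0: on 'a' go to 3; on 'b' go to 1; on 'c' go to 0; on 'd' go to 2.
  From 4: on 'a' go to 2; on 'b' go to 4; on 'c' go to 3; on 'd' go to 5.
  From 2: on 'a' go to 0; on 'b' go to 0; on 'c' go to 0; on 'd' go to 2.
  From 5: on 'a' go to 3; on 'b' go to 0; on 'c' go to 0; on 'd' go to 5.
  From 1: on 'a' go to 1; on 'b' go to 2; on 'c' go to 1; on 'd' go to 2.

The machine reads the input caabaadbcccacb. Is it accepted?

No

Trace: 3 -c-> 1 -a-> 1 -a-> 1 -b-> 2 -a-> 0 -a-> 3 -d-> 4 -b-> 4 -c-> 3 -c-> 1 -c-> 1 -a-> 1 -c-> 1 -b-> 2
End state 2 is not accepting.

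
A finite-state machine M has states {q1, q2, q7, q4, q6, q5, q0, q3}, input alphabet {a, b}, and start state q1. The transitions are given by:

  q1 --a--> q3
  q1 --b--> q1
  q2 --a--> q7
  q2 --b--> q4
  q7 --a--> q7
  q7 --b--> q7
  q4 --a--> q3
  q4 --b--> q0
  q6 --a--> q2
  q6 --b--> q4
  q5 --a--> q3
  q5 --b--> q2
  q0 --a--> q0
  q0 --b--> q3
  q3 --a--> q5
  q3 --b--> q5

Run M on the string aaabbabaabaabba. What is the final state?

q7

start at q1
read 'a': q1 → q3
read 'a': q3 → q5
read 'a': q5 → q3
read 'b': q3 → q5
read 'b': q5 → q2
read 'a': q2 → q7
read 'b': q7 → q7
read 'a': q7 → q7
read 'a': q7 → q7
read 'b': q7 → q7
read 'a': q7 → q7
read 'a': q7 → q7
read 'b': q7 → q7
read 'b': q7 → q7
read 'a': q7 → q7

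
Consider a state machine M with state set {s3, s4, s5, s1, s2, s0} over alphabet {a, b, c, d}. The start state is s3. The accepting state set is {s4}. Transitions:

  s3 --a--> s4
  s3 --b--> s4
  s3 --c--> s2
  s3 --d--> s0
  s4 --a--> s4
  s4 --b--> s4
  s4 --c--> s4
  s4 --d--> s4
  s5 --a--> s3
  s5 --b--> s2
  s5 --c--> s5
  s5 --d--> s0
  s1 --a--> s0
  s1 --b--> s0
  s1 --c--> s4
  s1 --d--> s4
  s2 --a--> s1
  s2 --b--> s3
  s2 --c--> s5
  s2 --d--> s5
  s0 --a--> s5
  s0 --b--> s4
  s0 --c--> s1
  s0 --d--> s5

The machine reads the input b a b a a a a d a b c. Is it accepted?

Trace: s3 -b-> s4 -a-> s4 -b-> s4 -a-> s4 -a-> s4 -a-> s4 -a-> s4 -d-> s4 -a-> s4 -b-> s4 -c-> s4
End state s4 is accepting.

Yes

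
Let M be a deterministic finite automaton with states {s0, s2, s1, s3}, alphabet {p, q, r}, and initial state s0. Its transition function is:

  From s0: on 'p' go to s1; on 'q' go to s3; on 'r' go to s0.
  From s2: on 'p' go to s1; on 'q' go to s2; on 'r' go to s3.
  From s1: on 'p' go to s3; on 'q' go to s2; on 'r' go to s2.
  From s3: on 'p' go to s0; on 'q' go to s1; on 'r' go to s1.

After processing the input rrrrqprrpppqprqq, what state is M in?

start at s0
read 'r': s0 → s0
read 'r': s0 → s0
read 'r': s0 → s0
read 'r': s0 → s0
read 'q': s0 → s3
read 'p': s3 → s0
read 'r': s0 → s0
read 'r': s0 → s0
read 'p': s0 → s1
read 'p': s1 → s3
read 'p': s3 → s0
read 'q': s0 → s3
read 'p': s3 → s0
read 'r': s0 → s0
read 'q': s0 → s3
read 'q': s3 → s1

s1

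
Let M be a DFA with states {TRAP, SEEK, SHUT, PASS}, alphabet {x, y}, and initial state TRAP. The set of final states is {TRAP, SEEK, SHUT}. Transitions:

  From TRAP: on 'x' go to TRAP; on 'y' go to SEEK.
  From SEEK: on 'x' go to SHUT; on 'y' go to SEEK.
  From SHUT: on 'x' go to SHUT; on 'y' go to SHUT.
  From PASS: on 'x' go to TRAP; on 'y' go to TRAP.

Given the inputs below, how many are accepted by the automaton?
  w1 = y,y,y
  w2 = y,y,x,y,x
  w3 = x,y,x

3

w1: TRAP → SEEK → SEEK → SEEK  → end SEEK, accepted
w2: TRAP → SEEK → SEEK → SHUT → SHUT → SHUT  → end SHUT, accepted
w3: TRAP → TRAP → SEEK → SHUT  → end SHUT, accepted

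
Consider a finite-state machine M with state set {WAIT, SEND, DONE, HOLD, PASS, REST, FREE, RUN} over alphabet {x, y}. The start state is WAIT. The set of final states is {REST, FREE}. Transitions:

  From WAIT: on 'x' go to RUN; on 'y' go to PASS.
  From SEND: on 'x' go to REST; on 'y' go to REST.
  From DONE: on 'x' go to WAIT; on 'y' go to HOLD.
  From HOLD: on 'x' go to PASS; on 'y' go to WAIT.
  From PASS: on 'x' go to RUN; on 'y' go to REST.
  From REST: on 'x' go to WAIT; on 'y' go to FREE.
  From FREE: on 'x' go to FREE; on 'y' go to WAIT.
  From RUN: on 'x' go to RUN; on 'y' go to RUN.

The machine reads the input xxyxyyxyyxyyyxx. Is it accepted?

No

Trace: WAIT -x-> RUN -x-> RUN -y-> RUN -x-> RUN -y-> RUN -y-> RUN -x-> RUN -y-> RUN -y-> RUN -x-> RUN -y-> RUN -y-> RUN -y-> RUN -x-> RUN -x-> RUN
End state RUN is not accepting.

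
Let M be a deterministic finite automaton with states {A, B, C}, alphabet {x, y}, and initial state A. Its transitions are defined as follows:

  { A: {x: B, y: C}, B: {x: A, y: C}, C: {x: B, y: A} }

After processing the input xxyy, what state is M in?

Trace: A -x-> B -x-> A -y-> C -y-> A

A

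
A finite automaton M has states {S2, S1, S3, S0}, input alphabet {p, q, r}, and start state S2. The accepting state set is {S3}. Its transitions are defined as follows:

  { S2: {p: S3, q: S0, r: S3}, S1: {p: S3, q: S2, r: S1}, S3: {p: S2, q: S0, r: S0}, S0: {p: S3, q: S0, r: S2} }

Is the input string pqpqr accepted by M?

No

S2 → S3 → S0 → S3 → S0 → S2
End state S2 is not accepting.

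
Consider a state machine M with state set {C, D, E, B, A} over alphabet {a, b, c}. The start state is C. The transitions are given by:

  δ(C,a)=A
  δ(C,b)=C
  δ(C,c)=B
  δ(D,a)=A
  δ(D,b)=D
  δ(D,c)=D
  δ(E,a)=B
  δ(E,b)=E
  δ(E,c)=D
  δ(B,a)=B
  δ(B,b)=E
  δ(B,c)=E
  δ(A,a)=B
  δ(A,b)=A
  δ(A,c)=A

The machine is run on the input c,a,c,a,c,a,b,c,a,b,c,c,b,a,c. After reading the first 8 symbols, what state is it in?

D

start at C
read 'c': C → B
read 'a': B → B
read 'c': B → E
read 'a': E → B
read 'c': B → E
read 'a': E → B
read 'b': B → E
read 'c': E → D
After 8 symbols: D.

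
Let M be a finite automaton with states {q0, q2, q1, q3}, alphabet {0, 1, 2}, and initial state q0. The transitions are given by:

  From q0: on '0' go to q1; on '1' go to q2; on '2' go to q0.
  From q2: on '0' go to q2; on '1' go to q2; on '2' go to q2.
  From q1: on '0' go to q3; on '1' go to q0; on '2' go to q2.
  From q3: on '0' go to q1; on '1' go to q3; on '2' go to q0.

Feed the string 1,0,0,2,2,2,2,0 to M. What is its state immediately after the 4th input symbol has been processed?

q2

start at q0
read '1': q0 → q2
read '0': q2 → q2
read '0': q2 → q2
read '2': q2 → q2
After 4 symbols: q2.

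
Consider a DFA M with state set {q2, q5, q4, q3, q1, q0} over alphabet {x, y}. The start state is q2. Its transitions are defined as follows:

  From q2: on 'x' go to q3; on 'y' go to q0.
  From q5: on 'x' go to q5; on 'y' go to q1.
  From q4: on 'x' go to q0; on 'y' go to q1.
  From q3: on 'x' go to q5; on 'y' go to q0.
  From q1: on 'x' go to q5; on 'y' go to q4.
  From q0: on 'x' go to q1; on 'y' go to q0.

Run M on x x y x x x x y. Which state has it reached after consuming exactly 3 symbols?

q2 → q3 → q5 → q1
After 3 symbols: q1.

q1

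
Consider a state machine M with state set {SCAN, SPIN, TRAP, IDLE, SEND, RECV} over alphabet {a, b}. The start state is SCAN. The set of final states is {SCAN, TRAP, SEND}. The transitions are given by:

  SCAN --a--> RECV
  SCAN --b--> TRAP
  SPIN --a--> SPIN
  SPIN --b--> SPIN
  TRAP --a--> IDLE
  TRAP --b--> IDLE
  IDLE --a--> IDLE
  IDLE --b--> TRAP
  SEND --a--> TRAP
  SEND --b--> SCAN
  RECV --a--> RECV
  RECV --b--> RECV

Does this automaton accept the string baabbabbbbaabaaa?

No

SCAN → TRAP → IDLE → IDLE → TRAP → IDLE → IDLE → TRAP → IDLE → TRAP → IDLE → IDLE → IDLE → TRAP → IDLE → IDLE → IDLE
End state IDLE is not accepting.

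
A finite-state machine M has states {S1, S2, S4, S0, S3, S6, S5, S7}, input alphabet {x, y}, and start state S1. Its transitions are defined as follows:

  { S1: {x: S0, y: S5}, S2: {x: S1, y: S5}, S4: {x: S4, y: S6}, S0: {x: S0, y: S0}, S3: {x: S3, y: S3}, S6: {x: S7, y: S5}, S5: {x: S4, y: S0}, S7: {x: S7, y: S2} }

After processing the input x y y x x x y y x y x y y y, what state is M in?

S0

Trace: S1 -x-> S0 -y-> S0 -y-> S0 -x-> S0 -x-> S0 -x-> S0 -y-> S0 -y-> S0 -x-> S0 -y-> S0 -x-> S0 -y-> S0 -y-> S0 -y-> S0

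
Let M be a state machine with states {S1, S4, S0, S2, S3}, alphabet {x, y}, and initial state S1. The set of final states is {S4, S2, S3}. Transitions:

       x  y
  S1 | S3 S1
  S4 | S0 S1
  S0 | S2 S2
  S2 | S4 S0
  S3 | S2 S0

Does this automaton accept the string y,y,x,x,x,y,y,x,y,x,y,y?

S1 → S1 → S1 → S3 → S2 → S4 → S1 → S1 → S3 → S0 → S2 → S0 → S2
End state S2 is accepting.

Yes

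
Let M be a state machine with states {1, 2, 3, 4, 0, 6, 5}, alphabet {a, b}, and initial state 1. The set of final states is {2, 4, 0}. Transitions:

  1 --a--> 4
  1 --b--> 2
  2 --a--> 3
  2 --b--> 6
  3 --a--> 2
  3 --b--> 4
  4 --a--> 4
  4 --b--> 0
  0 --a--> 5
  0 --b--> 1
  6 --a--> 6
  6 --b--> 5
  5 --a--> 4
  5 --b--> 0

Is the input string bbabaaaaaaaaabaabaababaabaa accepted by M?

Trace: 1 -b-> 2 -b-> 6 -a-> 6 -b-> 5 -a-> 4 -a-> 4 -a-> 4 -a-> 4 -a-> 4 -a-> 4 -a-> 4 -a-> 4 -a-> 4 -b-> 0 -a-> 5 -a-> 4 -b-> 0 -a-> 5 -a-> 4 -b-> 0 -a-> 5 -b-> 0 -a-> 5 -a-> 4 -b-> 0 -a-> 5 -a-> 4
End state 4 is accepting.

Yes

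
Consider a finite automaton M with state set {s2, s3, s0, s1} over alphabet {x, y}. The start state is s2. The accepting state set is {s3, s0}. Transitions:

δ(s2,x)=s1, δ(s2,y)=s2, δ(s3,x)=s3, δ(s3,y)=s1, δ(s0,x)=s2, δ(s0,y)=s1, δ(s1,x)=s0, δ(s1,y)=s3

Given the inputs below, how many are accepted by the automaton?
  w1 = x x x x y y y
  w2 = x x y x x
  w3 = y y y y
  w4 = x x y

1

w1: Trace: s2 -x-> s1 -x-> s0 -x-> s2 -x-> s1 -y-> s3 -y-> s1 -y-> s3  → end s3, accepted
w2: Trace: s2 -x-> s1 -x-> s0 -y-> s1 -x-> s0 -x-> s2  → end s2, rejected
w3: Trace: s2 -y-> s2 -y-> s2 -y-> s2 -y-> s2  → end s2, rejected
w4: Trace: s2 -x-> s1 -x-> s0 -y-> s1  → end s1, rejected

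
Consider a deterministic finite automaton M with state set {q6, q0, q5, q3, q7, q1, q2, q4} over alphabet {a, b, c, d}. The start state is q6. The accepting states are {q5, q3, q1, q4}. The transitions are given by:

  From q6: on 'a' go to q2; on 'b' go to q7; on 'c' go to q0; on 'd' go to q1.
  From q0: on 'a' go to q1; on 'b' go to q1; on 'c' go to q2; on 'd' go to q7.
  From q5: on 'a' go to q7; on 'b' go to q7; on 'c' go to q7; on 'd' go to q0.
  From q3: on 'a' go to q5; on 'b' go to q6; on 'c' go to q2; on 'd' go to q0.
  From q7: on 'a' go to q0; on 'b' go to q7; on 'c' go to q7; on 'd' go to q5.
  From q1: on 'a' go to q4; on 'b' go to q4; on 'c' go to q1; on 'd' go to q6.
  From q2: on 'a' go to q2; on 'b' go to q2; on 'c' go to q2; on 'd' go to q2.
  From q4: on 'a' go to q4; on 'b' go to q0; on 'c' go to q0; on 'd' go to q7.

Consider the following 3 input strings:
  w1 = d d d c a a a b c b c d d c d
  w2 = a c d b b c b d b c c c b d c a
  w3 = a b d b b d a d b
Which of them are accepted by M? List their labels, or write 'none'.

none

w1:
  start at q6
  read 'd': q6 → q1
  read 'd': q1 → q6
  read 'd': q6 → q1
  read 'c': q1 → q1
  read 'a': q1 → q4
  read 'a': q4 → q4
  read 'a': q4 → q4
  read 'b': q4 → q0
  read 'c': q0 → q2
  read 'b': q2 → q2
  read 'c': q2 → q2
  read 'd': q2 → q2
  read 'd': q2 → q2
  read 'c': q2 → q2
  read 'd': q2 → q2
  end q2, rejected
w2:
  start at q6
  read 'a': q6 → q2
  read 'c': q2 → q2
  read 'd': q2 → q2
  read 'b': q2 → q2
  read 'b': q2 → q2
  read 'c': q2 → q2
  read 'b': q2 → q2
  read 'd': q2 → q2
  read 'b': q2 → q2
  read 'c': q2 → q2
  read 'c': q2 → q2
  read 'c': q2 → q2
  read 'b': q2 → q2
  read 'd': q2 → q2
  read 'c': q2 → q2
  read 'a': q2 → q2
  end q2, rejected
w3:
  start at q6
  read 'a': q6 → q2
  read 'b': q2 → q2
  read 'd': q2 → q2
  read 'b': q2 → q2
  read 'b': q2 → q2
  read 'd': q2 → q2
  read 'a': q2 → q2
  read 'd': q2 → q2
  read 'b': q2 → q2
  end q2, rejected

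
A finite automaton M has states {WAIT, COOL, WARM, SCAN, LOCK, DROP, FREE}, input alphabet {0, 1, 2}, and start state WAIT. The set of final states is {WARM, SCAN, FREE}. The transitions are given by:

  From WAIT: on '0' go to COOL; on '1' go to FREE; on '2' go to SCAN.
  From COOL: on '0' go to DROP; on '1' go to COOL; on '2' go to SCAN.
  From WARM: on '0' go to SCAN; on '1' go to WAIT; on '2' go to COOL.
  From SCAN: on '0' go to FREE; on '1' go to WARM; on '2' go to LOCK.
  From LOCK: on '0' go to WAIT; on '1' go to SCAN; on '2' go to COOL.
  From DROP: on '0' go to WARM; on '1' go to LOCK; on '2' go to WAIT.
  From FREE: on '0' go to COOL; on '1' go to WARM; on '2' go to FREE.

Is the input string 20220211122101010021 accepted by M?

Yes

Trace: WAIT -2-> SCAN -0-> FREE -2-> FREE -2-> FREE -0-> COOL -2-> SCAN -1-> WARM -1-> WAIT -1-> FREE -2-> FREE -2-> FREE -1-> WARM -0-> SCAN -1-> WARM -0-> SCAN -1-> WARM -0-> SCAN -0-> FREE -2-> FREE -1-> WARM
End state WARM is accepting.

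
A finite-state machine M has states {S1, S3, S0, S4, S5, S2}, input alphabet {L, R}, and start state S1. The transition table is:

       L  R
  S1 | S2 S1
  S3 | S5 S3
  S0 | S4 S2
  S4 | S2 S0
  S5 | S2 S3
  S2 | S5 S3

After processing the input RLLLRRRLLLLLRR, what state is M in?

Trace: S1 -R-> S1 -L-> S2 -L-> S5 -L-> S2 -R-> S3 -R-> S3 -R-> S3 -L-> S5 -L-> S2 -L-> S5 -L-> S2 -L-> S5 -R-> S3 -R-> S3

S3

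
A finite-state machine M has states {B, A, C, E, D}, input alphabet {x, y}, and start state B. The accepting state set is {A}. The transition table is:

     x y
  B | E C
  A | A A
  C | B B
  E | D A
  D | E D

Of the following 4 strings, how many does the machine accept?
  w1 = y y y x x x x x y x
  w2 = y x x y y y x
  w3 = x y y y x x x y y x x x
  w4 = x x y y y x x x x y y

2

w1: B → C → B → C → B → E → D → E → D → D → E  → end E, rejected
w2: B → C → B → E → A → A → A → A  → end A, accepted
w3: B → E → A → A → A → A → A → A → A → A → A → A → A  → end A, accepted
w4: B → E → D → D → D → D → E → D → E → D → D → D  → end D, rejected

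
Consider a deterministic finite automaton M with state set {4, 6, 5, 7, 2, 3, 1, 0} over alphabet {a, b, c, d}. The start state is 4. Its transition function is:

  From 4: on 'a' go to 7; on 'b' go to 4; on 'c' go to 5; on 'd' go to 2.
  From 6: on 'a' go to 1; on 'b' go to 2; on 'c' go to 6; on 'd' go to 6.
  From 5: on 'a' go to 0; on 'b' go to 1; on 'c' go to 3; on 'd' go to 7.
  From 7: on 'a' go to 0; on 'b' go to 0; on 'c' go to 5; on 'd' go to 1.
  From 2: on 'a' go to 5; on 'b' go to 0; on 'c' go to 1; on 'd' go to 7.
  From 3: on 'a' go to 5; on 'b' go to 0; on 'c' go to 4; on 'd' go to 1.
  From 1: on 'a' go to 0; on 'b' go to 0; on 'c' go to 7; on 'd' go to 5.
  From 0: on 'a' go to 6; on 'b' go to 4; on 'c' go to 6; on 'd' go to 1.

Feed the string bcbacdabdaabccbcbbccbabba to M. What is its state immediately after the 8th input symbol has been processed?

Trace: 4 -b-> 4 -c-> 5 -b-> 1 -a-> 0 -c-> 6 -d-> 6 -a-> 1 -b-> 0
After 8 symbols: 0.

0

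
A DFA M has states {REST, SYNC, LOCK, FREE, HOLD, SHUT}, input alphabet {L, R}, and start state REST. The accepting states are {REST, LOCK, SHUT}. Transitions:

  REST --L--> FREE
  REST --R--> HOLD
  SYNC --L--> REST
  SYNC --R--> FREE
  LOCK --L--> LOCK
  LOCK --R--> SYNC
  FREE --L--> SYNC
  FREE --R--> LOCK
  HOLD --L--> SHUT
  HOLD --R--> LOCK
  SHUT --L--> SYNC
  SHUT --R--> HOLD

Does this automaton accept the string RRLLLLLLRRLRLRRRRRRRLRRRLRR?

Trace: REST -R-> HOLD -R-> LOCK -L-> LOCK -L-> LOCK -L-> LOCK -L-> LOCK -L-> LOCK -L-> LOCK -R-> SYNC -R-> FREE -L-> SYNC -R-> FREE -L-> SYNC -R-> FREE -R-> LOCK -R-> SYNC -R-> FREE -R-> LOCK -R-> SYNC -R-> FREE -L-> SYNC -R-> FREE -R-> LOCK -R-> SYNC -L-> REST -R-> HOLD -R-> LOCK
End state LOCK is accepting.

Yes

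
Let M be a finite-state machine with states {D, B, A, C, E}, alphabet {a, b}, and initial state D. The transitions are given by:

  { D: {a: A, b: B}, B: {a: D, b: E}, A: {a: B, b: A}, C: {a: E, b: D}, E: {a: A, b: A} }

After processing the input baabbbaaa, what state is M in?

start at D
read 'b': D → B
read 'a': B → D
read 'a': D → A
read 'b': A → A
read 'b': A → A
read 'b': A → A
read 'a': A → B
read 'a': B → D
read 'a': D → A

A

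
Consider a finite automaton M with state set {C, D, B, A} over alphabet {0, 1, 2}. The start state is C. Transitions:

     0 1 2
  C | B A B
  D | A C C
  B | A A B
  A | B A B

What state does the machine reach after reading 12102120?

A

C → A → B → A → B → B → A → B → A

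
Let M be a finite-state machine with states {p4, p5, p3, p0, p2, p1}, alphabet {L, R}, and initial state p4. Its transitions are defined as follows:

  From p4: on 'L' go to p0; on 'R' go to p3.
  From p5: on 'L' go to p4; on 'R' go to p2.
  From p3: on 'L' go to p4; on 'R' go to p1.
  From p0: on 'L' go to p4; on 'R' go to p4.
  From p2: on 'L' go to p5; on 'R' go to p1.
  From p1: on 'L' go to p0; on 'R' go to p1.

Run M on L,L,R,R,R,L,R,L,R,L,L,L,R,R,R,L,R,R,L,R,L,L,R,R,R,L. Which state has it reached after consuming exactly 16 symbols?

Trace: p4 -L-> p0 -L-> p4 -R-> p3 -R-> p1 -R-> p1 -L-> p0 -R-> p4 -L-> p0 -R-> p4 -L-> p0 -L-> p4 -L-> p0 -R-> p4 -R-> p3 -R-> p1 -L-> p0
After 16 symbols: p0.

p0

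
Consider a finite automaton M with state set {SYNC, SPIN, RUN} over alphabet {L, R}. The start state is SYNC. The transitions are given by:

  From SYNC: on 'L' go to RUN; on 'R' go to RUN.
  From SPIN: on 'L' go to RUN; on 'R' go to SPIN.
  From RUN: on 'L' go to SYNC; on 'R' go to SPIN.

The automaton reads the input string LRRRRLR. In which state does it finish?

SPIN

Trace: SYNC -L-> RUN -R-> SPIN -R-> SPIN -R-> SPIN -R-> SPIN -L-> RUN -R-> SPIN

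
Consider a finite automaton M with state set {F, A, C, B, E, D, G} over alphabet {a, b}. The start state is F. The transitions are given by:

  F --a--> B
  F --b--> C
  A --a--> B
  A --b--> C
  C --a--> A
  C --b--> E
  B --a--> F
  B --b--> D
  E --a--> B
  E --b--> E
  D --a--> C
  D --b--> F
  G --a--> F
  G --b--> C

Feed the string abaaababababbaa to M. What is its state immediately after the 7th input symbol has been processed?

F → B → D → C → A → B → D → C
After 7 symbols: C.

C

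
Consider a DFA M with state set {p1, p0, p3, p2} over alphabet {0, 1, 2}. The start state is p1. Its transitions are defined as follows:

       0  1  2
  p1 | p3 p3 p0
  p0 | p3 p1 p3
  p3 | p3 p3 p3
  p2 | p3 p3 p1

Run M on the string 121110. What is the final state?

p3

start at p1
read '1': p1 → p3
read '2': p3 → p3
read '1': p3 → p3
read '1': p3 → p3
read '1': p3 → p3
read '0': p3 → p3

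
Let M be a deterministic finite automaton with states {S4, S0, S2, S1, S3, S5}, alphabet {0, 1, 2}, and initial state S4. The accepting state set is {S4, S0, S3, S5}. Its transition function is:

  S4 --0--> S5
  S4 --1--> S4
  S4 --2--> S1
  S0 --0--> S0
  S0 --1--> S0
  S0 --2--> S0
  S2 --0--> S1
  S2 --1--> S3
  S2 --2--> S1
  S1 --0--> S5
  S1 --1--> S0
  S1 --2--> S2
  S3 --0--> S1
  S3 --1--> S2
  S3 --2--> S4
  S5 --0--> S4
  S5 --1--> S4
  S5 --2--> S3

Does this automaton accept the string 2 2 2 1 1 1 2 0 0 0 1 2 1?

Yes

Trace: S4 -2-> S1 -2-> S2 -2-> S1 -1-> S0 -1-> S0 -1-> S0 -2-> S0 -0-> S0 -0-> S0 -0-> S0 -1-> S0 -2-> S0 -1-> S0
End state S0 is accepting.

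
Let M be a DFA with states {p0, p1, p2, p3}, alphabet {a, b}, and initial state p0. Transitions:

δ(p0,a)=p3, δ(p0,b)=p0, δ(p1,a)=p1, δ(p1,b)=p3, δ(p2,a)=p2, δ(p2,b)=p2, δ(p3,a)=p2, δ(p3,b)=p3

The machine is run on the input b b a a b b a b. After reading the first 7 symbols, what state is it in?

start at p0
read 'b': p0 → p0
read 'b': p0 → p0
read 'a': p0 → p3
read 'a': p3 → p2
read 'b': p2 → p2
read 'b': p2 → p2
read 'a': p2 → p2
After 7 symbols: p2.

p2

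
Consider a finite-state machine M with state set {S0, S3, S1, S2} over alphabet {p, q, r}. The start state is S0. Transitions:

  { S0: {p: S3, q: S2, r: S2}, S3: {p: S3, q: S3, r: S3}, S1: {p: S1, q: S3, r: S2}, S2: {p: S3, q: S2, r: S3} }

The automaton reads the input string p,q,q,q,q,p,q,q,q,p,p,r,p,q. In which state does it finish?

S3

Trace: S0 -p-> S3 -q-> S3 -q-> S3 -q-> S3 -q-> S3 -p-> S3 -q-> S3 -q-> S3 -q-> S3 -p-> S3 -p-> S3 -r-> S3 -p-> S3 -q-> S3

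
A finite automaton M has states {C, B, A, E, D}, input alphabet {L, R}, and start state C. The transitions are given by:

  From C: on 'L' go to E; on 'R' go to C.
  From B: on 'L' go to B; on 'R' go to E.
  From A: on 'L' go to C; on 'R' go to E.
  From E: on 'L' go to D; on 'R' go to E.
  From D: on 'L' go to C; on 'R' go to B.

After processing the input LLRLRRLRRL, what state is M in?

Trace: C -L-> E -L-> D -R-> B -L-> B -R-> E -R-> E -L-> D -R-> B -R-> E -L-> D

D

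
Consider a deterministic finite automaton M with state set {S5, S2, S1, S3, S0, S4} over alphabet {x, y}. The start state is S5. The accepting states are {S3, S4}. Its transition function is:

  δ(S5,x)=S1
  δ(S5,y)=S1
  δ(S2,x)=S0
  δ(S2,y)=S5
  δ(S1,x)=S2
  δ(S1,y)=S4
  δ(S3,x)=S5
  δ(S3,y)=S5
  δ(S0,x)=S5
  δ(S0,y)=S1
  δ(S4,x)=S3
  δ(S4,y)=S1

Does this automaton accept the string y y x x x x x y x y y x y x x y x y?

S5 → S1 → S4 → S3 → S5 → S1 → S2 → S0 → S1 → S2 → S5 → S1 → S2 → S5 → S1 → S2 → S5 → S1 → S4
End state S4 is accepting.

Yes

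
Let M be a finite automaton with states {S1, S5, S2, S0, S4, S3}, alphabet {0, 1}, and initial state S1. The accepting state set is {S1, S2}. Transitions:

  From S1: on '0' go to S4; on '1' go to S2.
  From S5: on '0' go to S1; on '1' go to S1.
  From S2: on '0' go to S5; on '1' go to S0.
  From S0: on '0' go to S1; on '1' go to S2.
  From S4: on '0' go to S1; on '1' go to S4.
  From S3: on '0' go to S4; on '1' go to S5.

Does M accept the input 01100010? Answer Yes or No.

Trace: S1 -0-> S4 -1-> S4 -1-> S4 -0-> S1 -0-> S4 -0-> S1 -1-> S2 -0-> S5
End state S5 is not accepting.

No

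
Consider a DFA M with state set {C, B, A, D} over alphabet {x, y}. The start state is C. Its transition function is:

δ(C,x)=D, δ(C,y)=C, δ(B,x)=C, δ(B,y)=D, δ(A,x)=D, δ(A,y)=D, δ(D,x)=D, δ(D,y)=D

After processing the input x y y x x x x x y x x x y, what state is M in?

start at C
read 'x': C → D
read 'y': D → D
read 'y': D → D
read 'x': D → D
read 'x': D → D
read 'x': D → D
read 'x': D → D
read 'x': D → D
read 'y': D → D
read 'x': D → D
read 'x': D → D
read 'x': D → D
read 'y': D → D

D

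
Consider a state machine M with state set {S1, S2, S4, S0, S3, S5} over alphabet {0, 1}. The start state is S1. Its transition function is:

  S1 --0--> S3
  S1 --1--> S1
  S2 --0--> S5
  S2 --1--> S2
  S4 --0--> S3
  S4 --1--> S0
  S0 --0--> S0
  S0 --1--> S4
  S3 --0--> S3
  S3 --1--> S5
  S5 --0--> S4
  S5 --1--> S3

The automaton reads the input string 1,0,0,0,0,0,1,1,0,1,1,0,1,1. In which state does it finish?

S3

S1 → S1 → S3 → S3 → S3 → S3 → S3 → S5 → S3 → S3 → S5 → S3 → S3 → S5 → S3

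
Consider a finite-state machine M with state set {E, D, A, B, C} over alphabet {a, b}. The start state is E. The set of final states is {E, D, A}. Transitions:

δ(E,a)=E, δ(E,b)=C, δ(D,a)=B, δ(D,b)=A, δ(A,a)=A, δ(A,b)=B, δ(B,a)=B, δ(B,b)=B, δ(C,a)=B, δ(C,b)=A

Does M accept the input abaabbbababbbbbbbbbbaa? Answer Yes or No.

E → E → C → B → B → B → B → B → B → B → B → B → B → B → B → B → B → B → B → B → B → B → B
End state B is not accepting.

No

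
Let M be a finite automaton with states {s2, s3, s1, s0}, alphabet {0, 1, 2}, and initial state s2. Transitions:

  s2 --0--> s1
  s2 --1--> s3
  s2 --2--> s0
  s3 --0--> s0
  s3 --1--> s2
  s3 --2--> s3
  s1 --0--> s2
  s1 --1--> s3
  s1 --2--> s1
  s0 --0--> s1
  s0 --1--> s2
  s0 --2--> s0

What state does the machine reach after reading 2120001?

s3

s2 → s0 → s2 → s0 → s1 → s2 → s1 → s3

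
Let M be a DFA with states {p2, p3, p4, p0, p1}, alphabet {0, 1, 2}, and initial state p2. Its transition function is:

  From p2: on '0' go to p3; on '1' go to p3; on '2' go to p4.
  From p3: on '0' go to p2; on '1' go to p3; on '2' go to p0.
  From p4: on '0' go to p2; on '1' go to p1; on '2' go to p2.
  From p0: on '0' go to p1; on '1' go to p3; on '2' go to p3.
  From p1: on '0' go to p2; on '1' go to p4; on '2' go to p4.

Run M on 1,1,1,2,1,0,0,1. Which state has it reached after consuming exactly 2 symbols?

p3

start at p2
read '1': p2 → p3
read '1': p3 → p3
After 2 symbols: p3.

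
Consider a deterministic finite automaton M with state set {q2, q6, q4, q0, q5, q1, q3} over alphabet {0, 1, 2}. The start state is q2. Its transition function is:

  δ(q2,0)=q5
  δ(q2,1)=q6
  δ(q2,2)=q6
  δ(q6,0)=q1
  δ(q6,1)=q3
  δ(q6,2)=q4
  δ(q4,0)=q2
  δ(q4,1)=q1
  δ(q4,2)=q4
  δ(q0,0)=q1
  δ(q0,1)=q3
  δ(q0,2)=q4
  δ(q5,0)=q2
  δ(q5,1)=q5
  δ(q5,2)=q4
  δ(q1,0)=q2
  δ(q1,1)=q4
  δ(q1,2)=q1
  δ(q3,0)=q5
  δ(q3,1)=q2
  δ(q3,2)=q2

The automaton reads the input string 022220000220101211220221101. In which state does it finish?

Trace: q2 -0-> q5 -2-> q4 -2-> q4 -2-> q4 -2-> q4 -0-> q2 -0-> q5 -0-> q2 -0-> q5 -2-> q4 -2-> q4 -0-> q2 -1-> q6 -0-> q1 -1-> q4 -2-> q4 -1-> q1 -1-> q4 -2-> q4 -2-> q4 -0-> q2 -2-> q6 -2-> q4 -1-> q1 -1-> q4 -0-> q2 -1-> q6

q6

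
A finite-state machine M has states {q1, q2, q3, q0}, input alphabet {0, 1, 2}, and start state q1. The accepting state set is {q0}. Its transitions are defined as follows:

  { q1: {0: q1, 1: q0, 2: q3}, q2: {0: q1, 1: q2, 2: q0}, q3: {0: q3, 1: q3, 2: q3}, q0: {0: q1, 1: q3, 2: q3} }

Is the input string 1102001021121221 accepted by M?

Trace: q1 -1-> q0 -1-> q3 -0-> q3 -2-> q3 -0-> q3 -0-> q3 -1-> q3 -0-> q3 -2-> q3 -1-> q3 -1-> q3 -2-> q3 -1-> q3 -2-> q3 -2-> q3 -1-> q3
End state q3 is not accepting.

No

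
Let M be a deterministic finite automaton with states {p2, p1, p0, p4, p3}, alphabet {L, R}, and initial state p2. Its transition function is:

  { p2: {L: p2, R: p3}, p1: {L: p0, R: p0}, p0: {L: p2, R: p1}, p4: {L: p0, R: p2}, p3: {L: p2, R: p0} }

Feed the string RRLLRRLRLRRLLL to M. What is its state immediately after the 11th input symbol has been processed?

p0

Trace: p2 -R-> p3 -R-> p0 -L-> p2 -L-> p2 -R-> p3 -R-> p0 -L-> p2 -R-> p3 -L-> p2 -R-> p3 -R-> p0
After 11 symbols: p0.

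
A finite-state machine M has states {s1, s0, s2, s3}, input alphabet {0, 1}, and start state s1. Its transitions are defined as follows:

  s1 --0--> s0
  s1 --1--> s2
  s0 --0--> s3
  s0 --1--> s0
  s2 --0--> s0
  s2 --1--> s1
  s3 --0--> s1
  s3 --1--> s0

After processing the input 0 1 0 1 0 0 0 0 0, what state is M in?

s1

start at s1
read '0': s1 → s0
read '1': s0 → s0
read '0': s0 → s3
read '1': s3 → s0
read '0': s0 → s3
read '0': s3 → s1
read '0': s1 → s0
read '0': s0 → s3
read '0': s3 → s1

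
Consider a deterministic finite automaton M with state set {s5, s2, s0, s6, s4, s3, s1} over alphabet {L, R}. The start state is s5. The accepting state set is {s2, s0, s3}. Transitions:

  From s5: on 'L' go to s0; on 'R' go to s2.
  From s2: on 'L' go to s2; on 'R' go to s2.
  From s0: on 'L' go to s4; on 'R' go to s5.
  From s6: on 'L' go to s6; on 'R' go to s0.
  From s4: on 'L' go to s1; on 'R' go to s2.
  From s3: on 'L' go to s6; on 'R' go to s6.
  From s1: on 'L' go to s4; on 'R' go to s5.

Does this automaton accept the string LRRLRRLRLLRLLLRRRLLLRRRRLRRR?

Yes

start at s5
read 'L': s5 → s0
read 'R': s0 → s5
read 'R': s5 → s2
read 'L': s2 → s2
read 'R': s2 → s2
read 'R': s2 → s2
read 'L': s2 → s2
read 'R': s2 → s2
read 'L': s2 → s2
read 'L': s2 → s2
read 'R': s2 → s2
read 'L': s2 → s2
read 'L': s2 → s2
read 'L': s2 → s2
read 'R': s2 → s2
read 'R': s2 → s2
read 'R': s2 → s2
read 'L': s2 → s2
read 'L': s2 → s2
read 'L': s2 → s2
read 'R': s2 → s2
read 'R': s2 → s2
read 'R': s2 → s2
read 'R': s2 → s2
read 'L': s2 → s2
read 'R': s2 → s2
read 'R': s2 → s2
read 'R': s2 → s2
End state s2 is accepting.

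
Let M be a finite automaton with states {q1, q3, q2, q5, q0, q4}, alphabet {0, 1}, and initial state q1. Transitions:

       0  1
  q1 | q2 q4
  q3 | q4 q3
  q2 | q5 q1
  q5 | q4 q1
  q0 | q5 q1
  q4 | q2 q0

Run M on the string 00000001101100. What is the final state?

start at q1
read '0': q1 → q2
read '0': q2 → q5
read '0': q5 → q4
read '0': q4 → q2
read '0': q2 → q5
read '0': q5 → q4
read '0': q4 → q2
read '1': q2 → q1
read '1': q1 → q4
read '0': q4 → q2
read '1': q2 → q1
read '1': q1 → q4
read '0': q4 → q2
read '0': q2 → q5

q5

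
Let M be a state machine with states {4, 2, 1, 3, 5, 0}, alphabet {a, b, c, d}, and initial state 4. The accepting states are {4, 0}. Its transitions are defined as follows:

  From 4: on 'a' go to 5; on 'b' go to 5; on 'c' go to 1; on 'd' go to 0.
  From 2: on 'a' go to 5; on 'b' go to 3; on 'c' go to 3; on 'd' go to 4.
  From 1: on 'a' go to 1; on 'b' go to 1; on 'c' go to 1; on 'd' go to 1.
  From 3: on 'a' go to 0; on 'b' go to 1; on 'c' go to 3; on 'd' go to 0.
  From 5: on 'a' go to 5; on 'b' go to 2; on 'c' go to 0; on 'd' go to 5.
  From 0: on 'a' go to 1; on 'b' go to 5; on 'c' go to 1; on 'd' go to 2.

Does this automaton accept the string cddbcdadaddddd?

Trace: 4 -c-> 1 -d-> 1 -d-> 1 -b-> 1 -c-> 1 -d-> 1 -a-> 1 -d-> 1 -a-> 1 -d-> 1 -d-> 1 -d-> 1 -d-> 1 -d-> 1
End state 1 is not accepting.

No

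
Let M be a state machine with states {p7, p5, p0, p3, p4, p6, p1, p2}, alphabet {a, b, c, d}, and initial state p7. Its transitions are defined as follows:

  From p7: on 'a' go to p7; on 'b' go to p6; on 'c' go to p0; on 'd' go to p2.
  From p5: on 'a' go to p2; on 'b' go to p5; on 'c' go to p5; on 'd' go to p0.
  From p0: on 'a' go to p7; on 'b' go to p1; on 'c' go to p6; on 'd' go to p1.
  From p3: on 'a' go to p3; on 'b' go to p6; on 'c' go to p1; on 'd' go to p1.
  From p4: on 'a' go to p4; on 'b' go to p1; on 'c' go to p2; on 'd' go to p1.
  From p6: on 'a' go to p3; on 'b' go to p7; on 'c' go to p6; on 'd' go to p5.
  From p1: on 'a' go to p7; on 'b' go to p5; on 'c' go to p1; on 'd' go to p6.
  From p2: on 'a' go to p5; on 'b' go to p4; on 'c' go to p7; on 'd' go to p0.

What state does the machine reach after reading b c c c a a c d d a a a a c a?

p2

Trace: p7 -b-> p6 -c-> p6 -c-> p6 -c-> p6 -a-> p3 -a-> p3 -c-> p1 -d-> p6 -d-> p5 -a-> p2 -a-> p5 -a-> p2 -a-> p5 -c-> p5 -a-> p2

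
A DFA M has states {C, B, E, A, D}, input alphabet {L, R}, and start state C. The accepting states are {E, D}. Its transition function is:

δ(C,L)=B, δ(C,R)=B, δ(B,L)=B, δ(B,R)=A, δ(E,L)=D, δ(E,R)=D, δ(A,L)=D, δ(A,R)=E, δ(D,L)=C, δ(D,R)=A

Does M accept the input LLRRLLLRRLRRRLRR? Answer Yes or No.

No

C → B → B → A → E → D → C → B → A → E → D → A → E → D → C → B → A
End state A is not accepting.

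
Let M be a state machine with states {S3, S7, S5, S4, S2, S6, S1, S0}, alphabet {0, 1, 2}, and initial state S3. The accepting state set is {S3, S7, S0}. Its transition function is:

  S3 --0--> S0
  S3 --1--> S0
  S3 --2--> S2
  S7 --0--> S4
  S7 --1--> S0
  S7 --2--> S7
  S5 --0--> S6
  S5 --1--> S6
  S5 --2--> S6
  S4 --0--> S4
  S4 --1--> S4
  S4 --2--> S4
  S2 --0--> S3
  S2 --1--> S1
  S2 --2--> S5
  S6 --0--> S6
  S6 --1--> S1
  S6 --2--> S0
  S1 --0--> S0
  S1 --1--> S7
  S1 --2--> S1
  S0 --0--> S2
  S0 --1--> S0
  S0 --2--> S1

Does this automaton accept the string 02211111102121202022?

No

S3 → S0 → S1 → S1 → S7 → S0 → S0 → S0 → S0 → S0 → S2 → S5 → S6 → S0 → S0 → S1 → S0 → S1 → S0 → S1 → S1
End state S1 is not accepting.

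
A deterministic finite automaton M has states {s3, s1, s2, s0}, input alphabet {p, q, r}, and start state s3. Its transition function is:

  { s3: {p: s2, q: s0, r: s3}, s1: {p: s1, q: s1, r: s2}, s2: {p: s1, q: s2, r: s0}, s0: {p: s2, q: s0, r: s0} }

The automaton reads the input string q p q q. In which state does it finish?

s2

Trace: s3 -q-> s0 -p-> s2 -q-> s2 -q-> s2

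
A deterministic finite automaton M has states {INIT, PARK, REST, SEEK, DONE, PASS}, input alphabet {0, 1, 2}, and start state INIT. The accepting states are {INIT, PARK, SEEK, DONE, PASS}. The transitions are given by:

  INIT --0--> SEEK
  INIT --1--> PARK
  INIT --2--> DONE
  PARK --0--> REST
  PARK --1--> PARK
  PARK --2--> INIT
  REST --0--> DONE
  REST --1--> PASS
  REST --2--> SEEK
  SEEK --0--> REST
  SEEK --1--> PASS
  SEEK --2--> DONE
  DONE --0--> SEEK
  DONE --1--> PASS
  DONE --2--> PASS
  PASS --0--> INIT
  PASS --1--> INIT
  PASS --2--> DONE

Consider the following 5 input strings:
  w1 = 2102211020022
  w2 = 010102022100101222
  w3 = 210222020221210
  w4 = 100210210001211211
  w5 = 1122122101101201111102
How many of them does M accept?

5

w1: Trace: INIT -2-> DONE -1-> PASS -0-> INIT -2-> DONE -2-> PASS -1-> INIT -1-> PARK -0-> REST -2-> SEEK -0-> REST -0-> DONE -2-> PASS -2-> DONE  → end DONE, accepted
w2: Trace: INIT -0-> SEEK -1-> PASS -0-> INIT -1-> PARK -0-> REST -2-> SEEK -0-> REST -2-> SEEK -2-> DONE -1-> PASS -0-> INIT -0-> SEEK -1-> PASS -0-> INIT -1-> PARK -2-> INIT -2-> DONE -2-> PASS  → end PASS, accepted
w3: Trace: INIT -2-> DONE -1-> PASS -0-> INIT -2-> DONE -2-> PASS -2-> DONE -0-> SEEK -2-> DONE -0-> SEEK -2-> DONE -2-> PASS -1-> INIT -2-> DONE -1-> PASS -0-> INIT  → end INIT, accepted
w4: Trace: INIT -1-> PARK -0-> REST -0-> DONE -2-> PASS -1-> INIT -0-> SEEK -2-> DONE -1-> PASS -0-> INIT -0-> SEEK -0-> REST -1-> PASS -2-> DONE -1-> PASS -1-> INIT -2-> DONE -1-> PASS -1-> INIT  → end INIT, accepted
w5: Trace: INIT -1-> PARK -1-> PARK -2-> INIT -2-> DONE -1-> PASS -2-> DONE -2-> PASS -1-> INIT -0-> SEEK -1-> PASS -1-> INIT -0-> SEEK -1-> PASS -2-> DONE -0-> SEEK -1-> PASS -1-> INIT -1-> PARK -1-> PARK -1-> PARK -0-> REST -2-> SEEK  → end SEEK, accepted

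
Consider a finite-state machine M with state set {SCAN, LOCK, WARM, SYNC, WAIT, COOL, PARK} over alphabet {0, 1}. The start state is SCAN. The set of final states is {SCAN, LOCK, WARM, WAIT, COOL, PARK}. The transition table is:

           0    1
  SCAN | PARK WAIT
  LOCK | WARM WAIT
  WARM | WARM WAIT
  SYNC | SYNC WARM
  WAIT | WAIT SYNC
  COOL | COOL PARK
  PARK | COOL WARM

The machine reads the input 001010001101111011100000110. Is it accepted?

Yes

start at SCAN
read '0': SCAN → PARK
read '0': PARK → COOL
read '1': COOL → PARK
read '0': PARK → COOL
read '1': COOL → PARK
read '0': PARK → COOL
read '0': COOL → COOL
read '0': COOL → COOL
read '1': COOL → PARK
read '1': PARK → WARM
read '0': WARM → WARM
read '1': WARM → WAIT
read '1': WAIT → SYNC
read '1': SYNC → WARM
read '1': WARM → WAIT
read '0': WAIT → WAIT
read '1': WAIT → SYNC
read '1': SYNC → WARM
read '1': WARM → WAIT
read '0': WAIT → WAIT
read '0': WAIT → WAIT
read '0': WAIT → WAIT
read '0': WAIT → WAIT
read '0': WAIT → WAIT
read '1': WAIT → SYNC
read '1': SYNC → WARM
read '0': WARM → WARM
End state WARM is accepting.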